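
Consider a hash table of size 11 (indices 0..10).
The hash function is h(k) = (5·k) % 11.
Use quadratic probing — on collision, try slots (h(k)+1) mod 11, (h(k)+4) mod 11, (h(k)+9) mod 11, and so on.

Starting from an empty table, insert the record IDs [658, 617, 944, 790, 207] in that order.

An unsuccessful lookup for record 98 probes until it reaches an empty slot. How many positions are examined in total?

658 hashes to 1; slot 1 is free → place at 1.
617 hashes to 5; slot 5 is free → place at 5.
944 hashes to 1; 1 taken → place at 2.
790 hashes to 1; 1,2,5 taken → place at 10.
207 hashes to 1; 1,2,5,10 taken → place at 6.
Table: [_, 658, 944, _, _, 617, 207, _, _, _, 790]
Lookup 98: h=6, probe 6,7 → slot 7 empty, not found.

2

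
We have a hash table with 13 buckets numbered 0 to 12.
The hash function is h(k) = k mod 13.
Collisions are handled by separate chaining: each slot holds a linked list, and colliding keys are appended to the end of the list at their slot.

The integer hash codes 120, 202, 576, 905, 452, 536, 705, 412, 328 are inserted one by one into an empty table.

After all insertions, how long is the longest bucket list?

4

120 -> bucket 3
202 -> bucket 7
576 -> bucket 4
905 -> bucket 8
452 -> bucket 10
536 -> bucket 3 (collision)
705 -> bucket 3 (collision)
412 -> bucket 9
328 -> bucket 3 (collision)
Final buckets:
0: .
1: .
2: .
3: 120 -> 536 -> 705 -> 328
4: 576
5: .
6: .
7: 202
8: 905
9: 412
10: 452
11: .
12: .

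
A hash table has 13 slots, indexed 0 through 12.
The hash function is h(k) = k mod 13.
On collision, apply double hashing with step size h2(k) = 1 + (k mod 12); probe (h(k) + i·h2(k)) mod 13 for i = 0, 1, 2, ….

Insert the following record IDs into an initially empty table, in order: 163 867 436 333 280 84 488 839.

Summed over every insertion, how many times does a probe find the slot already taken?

163: h=7 => slot 7
867: h=9 => slot 9
436: h=7, h2=5, probe 7,12 => slot 12
333: h=8 => slot 8
280: h=7, h2=5, probe 7,12,4 => slot 4
84: h=6 => slot 6
488: h=7, h2=9, probe 7,3 => slot 3
839: h=7, h2=12, probe 7,6,5 => slot 5
Table: [—, —, —, 488, 280, 839, 84, 163, 333, 867, —, —, 436]

6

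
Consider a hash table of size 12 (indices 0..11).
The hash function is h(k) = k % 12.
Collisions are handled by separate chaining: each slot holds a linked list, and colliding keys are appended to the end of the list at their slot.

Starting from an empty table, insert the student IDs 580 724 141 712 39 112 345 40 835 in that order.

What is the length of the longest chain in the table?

580 -> bucket 4
724 -> bucket 4 (collision)
141 -> bucket 9
712 -> bucket 4 (collision)
39 -> bucket 3
112 -> bucket 4 (collision)
345 -> bucket 9 (collision)
40 -> bucket 4 (collision)
835 -> bucket 7
Final buckets:
0: ∅
1: ∅
2: ∅
3: 39
4: 580 -> 724 -> 712 -> 112 -> 40
5: ∅
6: ∅
7: 835
8: ∅
9: 141 -> 345
10: ∅
11: ∅

5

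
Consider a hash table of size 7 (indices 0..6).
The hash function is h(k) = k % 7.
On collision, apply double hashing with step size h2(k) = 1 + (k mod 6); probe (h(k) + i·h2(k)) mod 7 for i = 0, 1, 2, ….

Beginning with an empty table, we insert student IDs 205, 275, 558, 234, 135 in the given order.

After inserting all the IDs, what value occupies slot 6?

135

Insert 205: h=2, slot 2 empty => index 2.
Insert 275: h=2, h2=6, slot 2 occupied => index 1.
Insert 558: h=5, slot 5 empty => index 5.
Insert 234: h=3, slot 3 empty => index 3.
Insert 135: h=2, h2=4, slot 2 occupied => index 6.
Table: [., 275, 205, 234, ., 558, 135]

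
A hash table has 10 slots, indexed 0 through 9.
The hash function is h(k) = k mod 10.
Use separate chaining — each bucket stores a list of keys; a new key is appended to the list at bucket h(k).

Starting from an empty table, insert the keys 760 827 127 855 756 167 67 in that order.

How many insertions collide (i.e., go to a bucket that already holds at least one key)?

760 → bucket 0
827 → bucket 7
127 → bucket 7 (collision)
855 → bucket 5
756 → bucket 6
167 → bucket 7 (collision)
67 → bucket 7 (collision)
Final buckets:
0: 760
1: -
2: -
3: -
4: -
5: 855
6: 756
7: 827 -> 127 -> 167 -> 67
8: -
9: -

3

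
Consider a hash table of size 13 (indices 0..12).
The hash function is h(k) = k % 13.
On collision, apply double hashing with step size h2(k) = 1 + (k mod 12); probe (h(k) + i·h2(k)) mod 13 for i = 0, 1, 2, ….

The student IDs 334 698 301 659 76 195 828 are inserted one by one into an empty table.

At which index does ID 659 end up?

8

334: h=9 => slot 9
698: h=9, h2=3, probe 9,12 => slot 12
301: h=2 => slot 2
659: h=9, h2=12, probe 9,8 => slot 8
76: h=11 => slot 11
195: h=0 => slot 0
828: h=9, h2=1, probe 9,10 => slot 10
Table: [195, —, 301, —, —, —, —, —, 659, 334, 828, 76, 698]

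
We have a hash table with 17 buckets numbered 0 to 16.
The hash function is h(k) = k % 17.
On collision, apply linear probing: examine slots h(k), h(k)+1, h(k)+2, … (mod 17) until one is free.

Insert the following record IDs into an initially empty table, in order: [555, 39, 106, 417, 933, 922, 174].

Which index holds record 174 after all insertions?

555 hashes to 11; slot 11 is free → place at 11.
39 hashes to 5; slot 5 is free → place at 5.
106 hashes to 4; slot 4 is free → place at 4.
417 hashes to 9; slot 9 is free → place at 9.
933 hashes to 15; slot 15 is free → place at 15.
922 hashes to 4; 4,5 taken → place at 6.
174 hashes to 4; 4,5,6 taken → place at 7.
Table: [∅, ∅, ∅, ∅, 106, 39, 922, 174, ∅, 417, ∅, 555, ∅, ∅, ∅, 933, ∅]

7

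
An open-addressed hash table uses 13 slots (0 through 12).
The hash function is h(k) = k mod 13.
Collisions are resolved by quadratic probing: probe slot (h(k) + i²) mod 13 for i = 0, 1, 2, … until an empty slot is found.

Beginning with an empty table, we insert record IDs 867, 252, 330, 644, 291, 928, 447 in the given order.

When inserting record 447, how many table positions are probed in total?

6

867 hashes to 9; slot 9 is free -> place at 9.
252 hashes to 5; slot 5 is free -> place at 5.
330 hashes to 5; 5 taken -> place at 6.
644 hashes to 7; slot 7 is free -> place at 7.
291 hashes to 5; 5,6,9 taken -> place at 1.
928 hashes to 5; 5,6,9,1 taken -> place at 8.
447 hashes to 5; 5,6,9,1,8 taken -> place at 4.
Table: [-, 291, -, -, 447, 252, 330, 644, 928, 867, -, -, -]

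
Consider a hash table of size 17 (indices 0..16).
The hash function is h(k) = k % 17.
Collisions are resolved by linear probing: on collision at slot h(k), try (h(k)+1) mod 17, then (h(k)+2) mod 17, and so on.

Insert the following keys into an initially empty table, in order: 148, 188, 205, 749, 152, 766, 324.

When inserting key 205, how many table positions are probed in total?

Insert 148: h=12, slot 12 empty → index 12.
Insert 188: h=1, slot 1 empty → index 1.
Insert 205: h=1, slot 1 occupied → index 2.
Insert 749: h=1, slots 1,2 occupied → index 3.
Insert 152: h=16, slot 16 empty → index 16.
Insert 766: h=1, slots 1,2,3 occupied → index 4.
Insert 324: h=1, slots 1,2,3,4 occupied → index 5.
Table: [-, 188, 205, 749, 766, 324, -, -, -, -, -, -, 148, -, -, -, 152]

2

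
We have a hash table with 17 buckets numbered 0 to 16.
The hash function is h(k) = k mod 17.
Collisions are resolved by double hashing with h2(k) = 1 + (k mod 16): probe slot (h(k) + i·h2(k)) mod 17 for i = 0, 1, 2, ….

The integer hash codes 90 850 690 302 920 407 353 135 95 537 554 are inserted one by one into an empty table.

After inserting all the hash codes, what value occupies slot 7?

135

Insert 90: h=5, slot 5 empty => index 5.
Insert 850: h=0, slot 0 empty => index 0.
Insert 690: h=10, slot 10 empty => index 10.
Insert 302: h=13, slot 13 empty => index 13.
Insert 920: h=2, slot 2 empty => index 2.
Insert 407: h=16, slot 16 empty => index 16.
Insert 353: h=13, h2=2, slot 13 occupied => index 15.
Insert 135: h=16, h2=8, slot 16 occupied => index 7.
Insert 95: h=10, h2=16, slot 10 occupied => index 9.
Insert 537: h=10, h2=10, slot 10 occupied => index 3.
Insert 554: h=10, h2=11, slot 10 occupied => index 4.
Table: [850, _, 920, 537, 554, 90, _, 135, _, 95, 690, _, _, 302, _, 353, 407]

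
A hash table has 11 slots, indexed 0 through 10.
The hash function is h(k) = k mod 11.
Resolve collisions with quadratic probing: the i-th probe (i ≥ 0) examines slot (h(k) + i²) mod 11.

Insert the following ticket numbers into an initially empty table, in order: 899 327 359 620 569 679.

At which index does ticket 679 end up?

6

899: h=8 → slot 8
327: h=8, probe 8,9 → slot 9
359: h=7 → slot 7
620: h=4 → slot 4
569: h=8, probe 8,9,1 → slot 1
679: h=8, probe 8,9,1,6 → slot 6
Table: [—, 569, —, —, 620, —, 679, 359, 899, 327, —]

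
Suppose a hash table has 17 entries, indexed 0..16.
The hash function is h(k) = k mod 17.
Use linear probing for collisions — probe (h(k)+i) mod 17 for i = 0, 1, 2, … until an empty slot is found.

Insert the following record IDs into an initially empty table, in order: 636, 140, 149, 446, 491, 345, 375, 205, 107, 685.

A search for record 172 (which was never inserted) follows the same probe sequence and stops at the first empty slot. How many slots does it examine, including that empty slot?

2

636: h=7 => slot 7
140: h=4 => slot 4
149: h=13 => slot 13
446: h=4, probe 4,5 => slot 5
491: h=15 => slot 15
345: h=5, probe 5,6 => slot 6
375: h=1 => slot 1
205: h=1, probe 1,2 => slot 2
107: h=5, probe 5,6,7,8 => slot 8
685: h=5, probe 5,6,7,8,9 => slot 9
Table: [—, 375, 205, —, 140, 446, 345, 636, 107, 685, —, —, —, 149, —, 491, —]
Lookup 172: h=2, probe 2,3 → slot 3 empty, not found.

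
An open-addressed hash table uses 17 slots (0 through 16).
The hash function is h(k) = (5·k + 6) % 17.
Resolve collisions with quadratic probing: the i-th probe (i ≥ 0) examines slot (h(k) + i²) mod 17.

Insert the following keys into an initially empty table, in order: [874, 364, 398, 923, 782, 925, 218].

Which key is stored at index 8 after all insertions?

364

874: h=7 → slot 7
364: h=7, probe 7,8 → slot 8
398: h=7, probe 7,8,11 → slot 11
923: h=14 → slot 14
782: h=6 → slot 6
925: h=7, probe 7,8,11,16 → slot 16
218: h=8, probe 8,9 → slot 9
Table: [_, _, _, _, _, _, 782, 874, 364, 218, _, 398, _, _, 923, _, 925]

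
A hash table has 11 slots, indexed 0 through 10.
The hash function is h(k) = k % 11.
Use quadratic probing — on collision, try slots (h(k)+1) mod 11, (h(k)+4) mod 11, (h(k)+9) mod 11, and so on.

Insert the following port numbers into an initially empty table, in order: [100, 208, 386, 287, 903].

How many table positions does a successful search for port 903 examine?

Insert 100: h=1, slot 1 empty -> index 1.
Insert 208: h=10, slot 10 empty -> index 10.
Insert 386: h=1, slot 1 occupied -> index 2.
Insert 287: h=1, slots 1,2 occupied -> index 5.
Insert 903: h=1, slots 1,2,5,10 occupied -> index 6.
Table: [., 100, 386, ., ., 287, 903, ., ., ., 208]
Lookup 903: h=1, probe 1,2,5,10,6 → found at 6.

5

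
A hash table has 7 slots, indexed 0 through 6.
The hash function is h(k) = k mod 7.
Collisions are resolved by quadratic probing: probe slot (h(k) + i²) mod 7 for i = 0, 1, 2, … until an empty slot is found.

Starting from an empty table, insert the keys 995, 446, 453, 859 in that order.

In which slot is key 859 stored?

2

Insert 995: h=1, slot 1 empty => index 1.
Insert 446: h=5, slot 5 empty => index 5.
Insert 453: h=5, slot 5 occupied => index 6.
Insert 859: h=5, slots 5,6 occupied => index 2.
Table: [—, 995, 859, —, —, 446, 453]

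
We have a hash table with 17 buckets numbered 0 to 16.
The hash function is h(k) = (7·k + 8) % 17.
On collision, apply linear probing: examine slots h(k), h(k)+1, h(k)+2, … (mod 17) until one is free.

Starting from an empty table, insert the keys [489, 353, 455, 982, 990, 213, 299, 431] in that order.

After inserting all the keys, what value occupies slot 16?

455

489 hashes to 14; slot 14 is free → place at 14.
353 hashes to 14; 14 taken → place at 15.
455 hashes to 14; 14,15 taken → place at 16.
982 hashes to 14; 14,15,16 taken → place at 0.
990 hashes to 2; slot 2 is free → place at 2.
213 hashes to 3; slot 3 is free → place at 3.
299 hashes to 10; slot 10 is free → place at 10.
431 hashes to 16; 16,0 taken → place at 1.
Table: [982, 431, 990, 213, _, _, _, _, _, _, 299, _, _, _, 489, 353, 455]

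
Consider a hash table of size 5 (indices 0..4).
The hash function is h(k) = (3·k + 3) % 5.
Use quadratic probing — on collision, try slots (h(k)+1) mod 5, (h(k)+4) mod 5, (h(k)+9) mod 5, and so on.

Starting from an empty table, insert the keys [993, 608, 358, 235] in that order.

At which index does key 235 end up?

993 hashes to 2; slot 2 is free → place at 2.
608 hashes to 2; 2 taken → place at 3.
358 hashes to 2; 2,3 taken → place at 1.
235 hashes to 3; 3 taken → place at 4.
Table: [-, 358, 993, 608, 235]

4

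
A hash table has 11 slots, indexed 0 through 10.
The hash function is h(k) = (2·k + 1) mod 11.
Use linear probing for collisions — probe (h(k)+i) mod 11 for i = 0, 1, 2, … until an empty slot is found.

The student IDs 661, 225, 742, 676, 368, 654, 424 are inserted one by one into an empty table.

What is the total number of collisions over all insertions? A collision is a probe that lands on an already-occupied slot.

16

Insert 661: h=3, slot 3 empty => index 3.
Insert 225: h=0, slot 0 empty => index 0.
Insert 742: h=0, slot 0 occupied => index 1.
Insert 676: h=0, slots 0,1 occupied => index 2.
Insert 368: h=0, slots 0,1,2,3 occupied => index 4.
Insert 654: h=0, slots 0,1,2,3,4 occupied => index 5.
Insert 424: h=2, slots 2,3,4,5 occupied => index 6.
Table: [225, 742, 676, 661, 368, 654, 424, —, —, —, —]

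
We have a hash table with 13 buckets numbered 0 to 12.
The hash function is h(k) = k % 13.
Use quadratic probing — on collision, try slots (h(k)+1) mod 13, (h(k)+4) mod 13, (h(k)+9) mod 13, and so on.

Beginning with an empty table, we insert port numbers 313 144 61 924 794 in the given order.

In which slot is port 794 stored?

313 hashes to 1; slot 1 is free → place at 1.
144 hashes to 1; 1 taken → place at 2.
61 hashes to 9; slot 9 is free → place at 9.
924 hashes to 1; 1,2 taken → place at 5.
794 hashes to 1; 1,2,5 taken → place at 10.
Table: [-, 313, 144, -, -, 924, -, -, -, 61, 794, -, -]

10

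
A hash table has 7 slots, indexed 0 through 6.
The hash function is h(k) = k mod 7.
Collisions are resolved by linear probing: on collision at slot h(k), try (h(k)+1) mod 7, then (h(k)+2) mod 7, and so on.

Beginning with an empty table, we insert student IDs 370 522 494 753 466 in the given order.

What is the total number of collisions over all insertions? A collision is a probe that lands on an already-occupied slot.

370 hashes to 6; slot 6 is free -> place at 6.
522 hashes to 4; slot 4 is free -> place at 4.
494 hashes to 4; 4 taken -> place at 5.
753 hashes to 4; 4,5,6 taken -> place at 0.
466 hashes to 4; 4,5,6,0 taken -> place at 1.
Table: [753, 466, ∅, ∅, 522, 494, 370]

8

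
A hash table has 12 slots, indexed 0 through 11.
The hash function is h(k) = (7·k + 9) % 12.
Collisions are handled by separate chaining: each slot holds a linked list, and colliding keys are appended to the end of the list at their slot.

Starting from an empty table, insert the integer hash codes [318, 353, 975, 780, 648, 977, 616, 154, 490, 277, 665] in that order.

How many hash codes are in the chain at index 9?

2

Insert 318: h=3, bucket 3 empty -> new chain.
Insert 353: h=8, bucket 8 empty -> new chain.
Insert 975: h=6, bucket 6 empty -> new chain.
Insert 780: h=9, bucket 9 empty -> new chain.
Insert 648: h=9, bucket 9 nonempty -> append to chain.
Insert 977: h=8, bucket 8 nonempty -> append to chain.
Insert 616: h=1, bucket 1 empty -> new chain.
Insert 154: h=7, bucket 7 empty -> new chain.
Insert 490: h=7, bucket 7 nonempty -> append to chain.
Insert 277: h=4, bucket 4 empty -> new chain.
Insert 665: h=8, bucket 8 nonempty -> append to chain.
Final buckets:
0: .
1: 616
2: .
3: 318
4: 277
5: .
6: 975
7: 154 -> 490
8: 353 -> 977 -> 665
9: 780 -> 648
10: .
11: .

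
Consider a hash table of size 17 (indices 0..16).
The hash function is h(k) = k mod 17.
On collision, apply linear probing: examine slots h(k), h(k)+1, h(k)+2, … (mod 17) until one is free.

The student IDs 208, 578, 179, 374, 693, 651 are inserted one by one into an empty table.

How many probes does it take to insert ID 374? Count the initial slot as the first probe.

2

208: h=4 => slot 4
578: h=0 => slot 0
179: h=9 => slot 9
374: h=0, probe 0,1 => slot 1
693: h=13 => slot 13
651: h=5 => slot 5
Table: [578, 374, —, —, 208, 651, —, —, —, 179, —, —, —, 693, —, —, —]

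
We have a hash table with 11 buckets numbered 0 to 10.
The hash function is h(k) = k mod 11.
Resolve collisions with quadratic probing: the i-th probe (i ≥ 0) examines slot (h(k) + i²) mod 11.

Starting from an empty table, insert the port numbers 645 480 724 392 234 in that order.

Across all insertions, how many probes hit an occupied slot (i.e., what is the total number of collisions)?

Insert 645: h=7, slot 7 empty → index 7.
Insert 480: h=7, slot 7 occupied → index 8.
Insert 724: h=9, slot 9 empty → index 9.
Insert 392: h=7, slots 7,8 occupied → index 0.
Insert 234: h=3, slot 3 empty → index 3.
Table: [392, ∅, ∅, 234, ∅, ∅, ∅, 645, 480, 724, ∅]

3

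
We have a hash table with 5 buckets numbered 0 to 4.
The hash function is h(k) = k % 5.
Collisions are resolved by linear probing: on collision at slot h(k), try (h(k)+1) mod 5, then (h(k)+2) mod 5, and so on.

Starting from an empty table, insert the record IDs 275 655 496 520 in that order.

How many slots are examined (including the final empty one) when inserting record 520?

275 hashes to 0; slot 0 is free -> place at 0.
655 hashes to 0; 0 taken -> place at 1.
496 hashes to 1; 1 taken -> place at 2.
520 hashes to 0; 0,1,2 taken -> place at 3.
Table: [275, 655, 496, 520, ∅]

4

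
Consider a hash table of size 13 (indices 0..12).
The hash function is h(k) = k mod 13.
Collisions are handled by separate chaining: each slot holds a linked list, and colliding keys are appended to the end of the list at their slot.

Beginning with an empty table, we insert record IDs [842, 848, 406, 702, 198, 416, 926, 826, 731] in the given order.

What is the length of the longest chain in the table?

842 → bucket 10
848 → bucket 3
406 → bucket 3 (collision)
702 → bucket 0
198 → bucket 3 (collision)
416 → bucket 0 (collision)
926 → bucket 3 (collision)
826 → bucket 7
731 → bucket 3 (collision)
Final buckets:
0: 702 -> 416
1: _
2: _
3: 848 -> 406 -> 198 -> 926 -> 731
4: _
5: _
6: _
7: 826
8: _
9: _
10: 842
11: _
12: _

5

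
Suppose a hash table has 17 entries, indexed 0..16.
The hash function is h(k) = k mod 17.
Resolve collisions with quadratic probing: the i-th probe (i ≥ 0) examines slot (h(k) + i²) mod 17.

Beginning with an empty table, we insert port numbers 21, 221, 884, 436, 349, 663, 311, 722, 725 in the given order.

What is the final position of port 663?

21: h=4 -> slot 4
221: h=0 -> slot 0
884: h=0, probe 0,1 -> slot 1
436: h=11 -> slot 11
349: h=9 -> slot 9
663: h=0, probe 0,1,4,9,16 -> slot 16
311: h=5 -> slot 5
722: h=8 -> slot 8
725: h=11, probe 11,12 -> slot 12
Table: [221, 884, ∅, ∅, 21, 311, ∅, ∅, 722, 349, ∅, 436, 725, ∅, ∅, ∅, 663]

16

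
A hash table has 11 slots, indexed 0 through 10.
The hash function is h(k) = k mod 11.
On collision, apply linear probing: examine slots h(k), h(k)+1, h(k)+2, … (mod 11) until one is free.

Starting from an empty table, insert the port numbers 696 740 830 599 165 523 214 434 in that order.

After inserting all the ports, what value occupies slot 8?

696 hashes to 3; slot 3 is free => place at 3.
740 hashes to 3; 3 taken => place at 4.
830 hashes to 5; slot 5 is free => place at 5.
599 hashes to 5; 5 taken => place at 6.
165 hashes to 0; slot 0 is free => place at 0.
523 hashes to 6; 6 taken => place at 7.
214 hashes to 5; 5,6,7 taken => place at 8.
434 hashes to 5; 5,6,7,8 taken => place at 9.
Table: [165, _, _, 696, 740, 830, 599, 523, 214, 434, _]

214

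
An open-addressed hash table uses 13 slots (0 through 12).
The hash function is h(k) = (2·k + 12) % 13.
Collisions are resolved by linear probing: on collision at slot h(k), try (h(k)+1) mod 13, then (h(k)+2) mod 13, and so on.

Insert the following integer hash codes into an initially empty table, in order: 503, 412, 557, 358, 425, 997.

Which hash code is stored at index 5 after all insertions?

Insert 503: h=4, slot 4 empty => index 4.
Insert 412: h=4, slot 4 occupied => index 5.
Insert 557: h=8, slot 8 empty => index 8.
Insert 358: h=0, slot 0 empty => index 0.
Insert 425: h=4, slots 4,5 occupied => index 6.
Insert 997: h=4, slots 4,5,6 occupied => index 7.
Table: [358, ., ., ., 503, 412, 425, 997, 557, ., ., ., .]

412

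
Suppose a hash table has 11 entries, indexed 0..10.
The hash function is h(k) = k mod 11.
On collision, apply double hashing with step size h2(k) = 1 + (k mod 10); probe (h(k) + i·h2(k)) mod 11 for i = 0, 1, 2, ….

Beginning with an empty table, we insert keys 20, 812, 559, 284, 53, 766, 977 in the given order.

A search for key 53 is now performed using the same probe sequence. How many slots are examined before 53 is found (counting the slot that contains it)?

20: h=9 -> slot 9
812: h=9, h2=3, probe 9,1 -> slot 1
559: h=9, h2=10, probe 9,8 -> slot 8
284: h=9, h2=5, probe 9,3 -> slot 3
53: h=9, h2=4, probe 9,2 -> slot 2
766: h=7 -> slot 7
977: h=9, h2=8, probe 9,6 -> slot 6
Table: [., 812, 53, 284, ., ., 977, 766, 559, 20, .]
Lookup 53: h=9, h2=4, probe 9,2 → found at 2.

2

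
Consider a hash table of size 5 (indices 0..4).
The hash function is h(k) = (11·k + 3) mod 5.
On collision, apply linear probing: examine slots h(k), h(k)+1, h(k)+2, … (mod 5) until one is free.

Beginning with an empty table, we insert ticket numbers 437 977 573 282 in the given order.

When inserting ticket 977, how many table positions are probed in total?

2

437 hashes to 0; slot 0 is free => place at 0.
977 hashes to 0; 0 taken => place at 1.
573 hashes to 1; 1 taken => place at 2.
282 hashes to 0; 0,1,2 taken => place at 3.
Table: [437, 977, 573, 282, —]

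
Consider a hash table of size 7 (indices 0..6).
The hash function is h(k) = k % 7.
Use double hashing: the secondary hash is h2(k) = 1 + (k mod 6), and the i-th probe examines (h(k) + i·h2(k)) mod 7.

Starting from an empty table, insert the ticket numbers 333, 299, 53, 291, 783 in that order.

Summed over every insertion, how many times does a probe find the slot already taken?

333 hashes to 4; slot 4 is free -> place at 4.
299 hashes to 5; slot 5 is free -> place at 5.
53 hashes to 4, h2=6; 4 taken -> place at 3.
291 hashes to 4, h2=4; 4 taken -> place at 1.
783 hashes to 6; slot 6 is free -> place at 6.
Table: [_, 291, _, 53, 333, 299, 783]

2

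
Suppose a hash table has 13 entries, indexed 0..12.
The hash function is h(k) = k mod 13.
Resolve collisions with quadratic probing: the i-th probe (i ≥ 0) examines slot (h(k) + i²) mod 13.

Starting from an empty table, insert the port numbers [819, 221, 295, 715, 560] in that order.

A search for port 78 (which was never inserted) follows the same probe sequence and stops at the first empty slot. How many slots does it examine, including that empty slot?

Insert 819: h=0, slot 0 empty → index 0.
Insert 221: h=0, slot 0 occupied → index 1.
Insert 295: h=9, slot 9 empty → index 9.
Insert 715: h=0, slots 0,1 occupied → index 4.
Insert 560: h=1, slot 1 occupied → index 2.
Table: [819, 221, 560, _, 715, _, _, _, _, 295, _, _, _]
Lookup 78: h=0, probe 0,1,4,9,3 → slot 3 empty, not found.

5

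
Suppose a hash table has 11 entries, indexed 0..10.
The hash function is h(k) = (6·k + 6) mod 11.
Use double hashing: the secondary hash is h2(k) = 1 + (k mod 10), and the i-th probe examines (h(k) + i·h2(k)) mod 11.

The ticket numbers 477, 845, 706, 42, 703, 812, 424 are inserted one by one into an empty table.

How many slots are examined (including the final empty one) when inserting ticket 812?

4

477: h=8 → slot 8
845: h=5 → slot 5
706: h=7 → slot 7
42: h=5, h2=3, probe 5,8,0 → slot 0
703: h=0, h2=4, probe 0,4 → slot 4
812: h=5, h2=3, probe 5,8,0,3 → slot 3
424: h=9 → slot 9
Table: [42, ∅, ∅, 812, 703, 845, ∅, 706, 477, 424, ∅]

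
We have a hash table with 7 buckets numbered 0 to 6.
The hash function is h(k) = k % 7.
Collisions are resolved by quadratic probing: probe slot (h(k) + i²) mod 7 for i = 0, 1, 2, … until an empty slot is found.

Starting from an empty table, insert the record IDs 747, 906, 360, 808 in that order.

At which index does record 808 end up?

0

747: h=5 => slot 5
906: h=3 => slot 3
360: h=3, probe 3,4 => slot 4
808: h=3, probe 3,4,0 => slot 0
Table: [808, -, -, 906, 360, 747, -]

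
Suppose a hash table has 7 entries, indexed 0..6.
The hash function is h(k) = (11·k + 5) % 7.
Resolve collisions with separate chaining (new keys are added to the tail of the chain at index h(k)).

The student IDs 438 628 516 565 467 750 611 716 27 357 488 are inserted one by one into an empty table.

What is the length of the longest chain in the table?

5

Insert 438: h=0, bucket 0 empty -> new chain.
Insert 628: h=4, bucket 4 empty -> new chain.
Insert 516: h=4, bucket 4 nonempty -> append to chain.
Insert 565: h=4, bucket 4 nonempty -> append to chain.
Insert 467: h=4, bucket 4 nonempty -> append to chain.
Insert 750: h=2, bucket 2 empty -> new chain.
Insert 611: h=6, bucket 6 empty -> new chain.
Insert 716: h=6, bucket 6 nonempty -> append to chain.
Insert 27: h=1, bucket 1 empty -> new chain.
Insert 357: h=5, bucket 5 empty -> new chain.
Insert 488: h=4, bucket 4 nonempty -> append to chain.
Final buckets:
0: 438
1: 27
2: 750
3: ∅
4: 628 -> 516 -> 565 -> 467 -> 488
5: 357
6: 611 -> 716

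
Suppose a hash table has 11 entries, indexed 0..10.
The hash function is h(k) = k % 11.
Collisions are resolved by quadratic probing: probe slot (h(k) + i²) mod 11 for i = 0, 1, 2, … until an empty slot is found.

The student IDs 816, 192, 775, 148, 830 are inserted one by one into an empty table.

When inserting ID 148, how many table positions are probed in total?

3

Insert 816: h=2, slot 2 empty => index 2.
Insert 192: h=5, slot 5 empty => index 5.
Insert 775: h=5, slot 5 occupied => index 6.
Insert 148: h=5, slots 5,6 occupied => index 9.
Insert 830: h=5, slots 5,6,9 occupied => index 3.
Table: [_, _, 816, 830, _, 192, 775, _, _, 148, _]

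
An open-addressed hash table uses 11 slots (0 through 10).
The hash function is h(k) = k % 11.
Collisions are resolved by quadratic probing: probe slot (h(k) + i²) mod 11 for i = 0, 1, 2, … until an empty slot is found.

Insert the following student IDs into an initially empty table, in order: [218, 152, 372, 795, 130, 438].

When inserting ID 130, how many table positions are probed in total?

Insert 218: h=9, slot 9 empty → index 9.
Insert 152: h=9, slot 9 occupied → index 10.
Insert 372: h=9, slots 9,10 occupied → index 2.
Insert 795: h=3, slot 3 empty → index 3.
Insert 130: h=9, slots 9,10,2 occupied → index 7.
Insert 438: h=9, slots 9,10,2,7,3 occupied → index 1.
Table: [∅, 438, 372, 795, ∅, ∅, ∅, 130, ∅, 218, 152]

4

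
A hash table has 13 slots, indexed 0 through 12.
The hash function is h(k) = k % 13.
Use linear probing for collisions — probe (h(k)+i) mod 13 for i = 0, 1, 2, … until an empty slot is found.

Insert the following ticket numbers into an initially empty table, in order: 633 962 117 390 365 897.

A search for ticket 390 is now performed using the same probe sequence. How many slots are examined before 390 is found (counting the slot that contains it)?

3

Insert 633: h=9, slot 9 empty => index 9.
Insert 962: h=0, slot 0 empty => index 0.
Insert 117: h=0, slot 0 occupied => index 1.
Insert 390: h=0, slots 0,1 occupied => index 2.
Insert 365: h=1, slots 1,2 occupied => index 3.
Insert 897: h=0, slots 0,1,2,3 occupied => index 4.
Table: [962, 117, 390, 365, 897, —, —, —, —, 633, —, —, —]
Lookup 390: h=0, probe 0,1,2 → found at 2.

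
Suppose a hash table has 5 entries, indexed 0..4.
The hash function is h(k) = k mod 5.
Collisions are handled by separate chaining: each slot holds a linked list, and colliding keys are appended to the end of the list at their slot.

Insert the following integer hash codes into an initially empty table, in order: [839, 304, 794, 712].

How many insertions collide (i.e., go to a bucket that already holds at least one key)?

2

Insert 839: h=4, bucket 4 empty -> new chain.
Insert 304: h=4, bucket 4 nonempty -> append to chain.
Insert 794: h=4, bucket 4 nonempty -> append to chain.
Insert 712: h=2, bucket 2 empty -> new chain.
Final buckets:
0: ∅
1: ∅
2: 712
3: ∅
4: 839 -> 304 -> 794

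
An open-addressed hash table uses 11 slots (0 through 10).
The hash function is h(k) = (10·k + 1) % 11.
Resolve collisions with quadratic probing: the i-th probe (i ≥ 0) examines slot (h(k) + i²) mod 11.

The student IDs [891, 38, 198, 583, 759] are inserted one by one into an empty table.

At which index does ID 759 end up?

10

Insert 891: h=1, slot 1 empty => index 1.
Insert 38: h=7, slot 7 empty => index 7.
Insert 198: h=1, slot 1 occupied => index 2.
Insert 583: h=1, slots 1,2 occupied => index 5.
Insert 759: h=1, slots 1,2,5 occupied => index 10.
Table: [-, 891, 198, -, -, 583, -, 38, -, -, 759]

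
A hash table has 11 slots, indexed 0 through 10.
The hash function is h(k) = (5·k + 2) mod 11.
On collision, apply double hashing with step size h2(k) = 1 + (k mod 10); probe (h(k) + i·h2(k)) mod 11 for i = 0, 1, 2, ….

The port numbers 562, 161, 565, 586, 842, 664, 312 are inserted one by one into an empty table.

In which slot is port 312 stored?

3

Insert 562: h=7, slot 7 empty => index 7.
Insert 161: h=4, slot 4 empty => index 4.
Insert 565: h=0, slot 0 empty => index 0.
Insert 586: h=6, slot 6 empty => index 6.
Insert 842: h=10, slot 10 empty => index 10.
Insert 664: h=0, h2=5, slot 0 occupied => index 5.
Insert 312: h=0, h2=3, slot 0 occupied => index 3.
Table: [565, —, —, 312, 161, 664, 586, 562, —, —, 842]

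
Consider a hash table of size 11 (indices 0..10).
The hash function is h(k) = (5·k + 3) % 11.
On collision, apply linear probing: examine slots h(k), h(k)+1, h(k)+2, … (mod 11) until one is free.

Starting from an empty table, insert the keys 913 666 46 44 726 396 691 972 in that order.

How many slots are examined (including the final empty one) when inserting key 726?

913: h=3 -> slot 3
666: h=0 -> slot 0
46: h=2 -> slot 2
44: h=3, probe 3,4 -> slot 4
726: h=3, probe 3,4,5 -> slot 5
396: h=3, probe 3,4,5,6 -> slot 6
691: h=4, probe 4,5,6,7 -> slot 7
972: h=1 -> slot 1
Table: [666, 972, 46, 913, 44, 726, 396, 691, ∅, ∅, ∅]

3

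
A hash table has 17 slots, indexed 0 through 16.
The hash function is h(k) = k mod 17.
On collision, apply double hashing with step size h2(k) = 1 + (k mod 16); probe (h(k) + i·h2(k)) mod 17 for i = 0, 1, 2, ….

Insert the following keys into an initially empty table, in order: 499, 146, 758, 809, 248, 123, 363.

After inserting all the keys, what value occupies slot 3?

809

Insert 499: h=6, slot 6 empty → index 6.
Insert 146: h=10, slot 10 empty → index 10.
Insert 758: h=10, h2=7, slot 10 occupied → index 0.
Insert 809: h=10, h2=10, slot 10 occupied → index 3.
Insert 248: h=10, h2=9, slot 10 occupied → index 2.
Insert 123: h=4, slot 4 empty → index 4.
Insert 363: h=6, h2=12, slot 6 occupied → index 1.
Table: [758, 363, 248, 809, 123, ∅, 499, ∅, ∅, ∅, 146, ∅, ∅, ∅, ∅, ∅, ∅]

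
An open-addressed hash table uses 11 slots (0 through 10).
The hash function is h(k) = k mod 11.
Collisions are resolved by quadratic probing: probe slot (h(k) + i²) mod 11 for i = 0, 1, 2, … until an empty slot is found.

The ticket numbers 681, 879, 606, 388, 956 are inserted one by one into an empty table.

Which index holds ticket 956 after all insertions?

681: h=10 → slot 10
879: h=10, probe 10,0 → slot 0
606: h=1 → slot 1
388: h=3 → slot 3
956: h=10, probe 10,0,3,8 → slot 8
Table: [879, 606, ., 388, ., ., ., ., 956, ., 681]

8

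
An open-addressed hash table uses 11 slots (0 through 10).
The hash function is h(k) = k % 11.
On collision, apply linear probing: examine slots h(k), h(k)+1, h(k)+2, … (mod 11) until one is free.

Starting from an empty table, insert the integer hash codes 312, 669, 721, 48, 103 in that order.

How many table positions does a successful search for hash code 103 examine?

312 hashes to 4; slot 4 is free → place at 4.
669 hashes to 9; slot 9 is free → place at 9.
721 hashes to 6; slot 6 is free → place at 6.
48 hashes to 4; 4 taken → place at 5.
103 hashes to 4; 4,5,6 taken → place at 7.
Table: [., ., ., ., 312, 48, 721, 103, ., 669, .]
Lookup 103: h=4, probe 4,5,6,7 → found at 7.

4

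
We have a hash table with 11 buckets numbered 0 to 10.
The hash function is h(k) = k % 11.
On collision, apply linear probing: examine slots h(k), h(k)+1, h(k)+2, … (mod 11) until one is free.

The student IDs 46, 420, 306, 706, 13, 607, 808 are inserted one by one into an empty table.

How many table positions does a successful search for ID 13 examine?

4

Insert 46: h=2, slot 2 empty -> index 2.
Insert 420: h=2, slot 2 occupied -> index 3.
Insert 306: h=9, slot 9 empty -> index 9.
Insert 706: h=2, slots 2,3 occupied -> index 4.
Insert 13: h=2, slots 2,3,4 occupied -> index 5.
Insert 607: h=2, slots 2,3,4,5 occupied -> index 6.
Insert 808: h=5, slots 5,6 occupied -> index 7.
Table: [_, _, 46, 420, 706, 13, 607, 808, _, 306, _]
Lookup 13: h=2, probe 2,3,4,5 → found at 5.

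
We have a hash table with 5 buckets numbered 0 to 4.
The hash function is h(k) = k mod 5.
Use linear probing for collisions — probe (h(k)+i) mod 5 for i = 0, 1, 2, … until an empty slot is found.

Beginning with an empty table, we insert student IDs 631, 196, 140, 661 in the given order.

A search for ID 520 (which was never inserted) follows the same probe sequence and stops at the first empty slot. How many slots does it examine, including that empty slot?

631 hashes to 1; slot 1 is free => place at 1.
196 hashes to 1; 1 taken => place at 2.
140 hashes to 0; slot 0 is free => place at 0.
661 hashes to 1; 1,2 taken => place at 3.
Table: [140, 631, 196, 661, _]
Lookup 520: h=0, probe 0,1,2,3,4 → slot 4 empty, not found.

5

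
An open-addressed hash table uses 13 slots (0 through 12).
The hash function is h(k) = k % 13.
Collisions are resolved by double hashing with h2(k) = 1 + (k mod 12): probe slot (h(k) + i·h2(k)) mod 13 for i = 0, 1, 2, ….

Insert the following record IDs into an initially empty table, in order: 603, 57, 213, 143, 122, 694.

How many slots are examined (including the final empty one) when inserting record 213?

603 hashes to 5; slot 5 is free → place at 5.
57 hashes to 5, h2=10; 5 taken → place at 2.
213 hashes to 5, h2=10; 5,2 taken → place at 12.
143 hashes to 0; slot 0 is free → place at 0.
122 hashes to 5, h2=3; 5 taken → place at 8.
694 hashes to 5, h2=11; 5 taken → place at 3.
Table: [143, ., 57, 694, ., 603, ., ., 122, ., ., ., 213]

3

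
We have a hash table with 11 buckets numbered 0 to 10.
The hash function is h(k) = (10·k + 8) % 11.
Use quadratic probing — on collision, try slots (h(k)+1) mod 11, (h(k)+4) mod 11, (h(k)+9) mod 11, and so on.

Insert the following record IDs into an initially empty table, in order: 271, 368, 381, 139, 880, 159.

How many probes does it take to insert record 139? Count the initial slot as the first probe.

Insert 271: h=1, slot 1 empty → index 1.
Insert 368: h=3, slot 3 empty → index 3.
Insert 381: h=1, slot 1 occupied → index 2.
Insert 139: h=1, slots 1,2 occupied → index 5.
Insert 880: h=8, slot 8 empty → index 8.
Insert 159: h=3, slot 3 occupied → index 4.
Table: [-, 271, 381, 368, 159, 139, -, -, 880, -, -]

3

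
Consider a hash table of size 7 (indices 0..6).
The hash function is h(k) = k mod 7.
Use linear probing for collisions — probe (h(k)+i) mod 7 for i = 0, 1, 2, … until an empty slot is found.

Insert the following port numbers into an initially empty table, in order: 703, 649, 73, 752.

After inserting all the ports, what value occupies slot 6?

752

Insert 703: h=3, slot 3 empty => index 3.
Insert 649: h=5, slot 5 empty => index 5.
Insert 73: h=3, slot 3 occupied => index 4.
Insert 752: h=3, slots 3,4,5 occupied => index 6.
Table: [∅, ∅, ∅, 703, 73, 649, 752]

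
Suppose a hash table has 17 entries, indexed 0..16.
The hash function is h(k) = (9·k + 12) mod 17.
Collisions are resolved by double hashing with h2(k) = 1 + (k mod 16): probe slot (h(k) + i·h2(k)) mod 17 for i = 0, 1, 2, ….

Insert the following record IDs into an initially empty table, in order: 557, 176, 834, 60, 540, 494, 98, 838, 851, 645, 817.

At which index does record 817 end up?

Insert 557: h=10, slot 10 empty => index 10.
Insert 176: h=15, slot 15 empty => index 15.
Insert 834: h=4, slot 4 empty => index 4.
Insert 60: h=8, slot 8 empty => index 8.
Insert 540: h=10, h2=13, slot 10 occupied => index 6.
Insert 494: h=4, h2=15, slot 4 occupied => index 2.
Insert 98: h=10, h2=3, slot 10 occupied => index 13.
Insert 838: h=6, h2=7, slots 6,13 occupied => index 3.
Insert 851: h=4, h2=4, slots 4,8 occupied => index 12.
Insert 645: h=3, h2=6, slot 3 occupied => index 9.
Insert 817: h=4, h2=2, slots 4,6,8,10,12 occupied => index 14.
Table: [—, —, 494, 838, 834, —, 540, —, 60, 645, 557, —, 851, 98, 817, 176, —]

14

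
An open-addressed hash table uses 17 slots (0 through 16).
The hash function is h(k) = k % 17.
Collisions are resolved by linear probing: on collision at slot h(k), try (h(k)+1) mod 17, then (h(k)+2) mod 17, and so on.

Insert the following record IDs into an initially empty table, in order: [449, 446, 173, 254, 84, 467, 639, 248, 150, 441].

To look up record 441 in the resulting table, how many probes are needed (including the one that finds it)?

449: h=7 -> slot 7
446: h=4 -> slot 4
173: h=3 -> slot 3
254: h=16 -> slot 16
84: h=16, probe 16,0 -> slot 0
467: h=8 -> slot 8
639: h=10 -> slot 10
248: h=10, probe 10,11 -> slot 11
150: h=14 -> slot 14
441: h=16, probe 16,0,1 -> slot 1
Table: [84, 441, —, 173, 446, —, —, 449, 467, —, 639, 248, —, —, 150, —, 254]
Lookup 441: h=16, probe 16,0,1 → found at 1.

3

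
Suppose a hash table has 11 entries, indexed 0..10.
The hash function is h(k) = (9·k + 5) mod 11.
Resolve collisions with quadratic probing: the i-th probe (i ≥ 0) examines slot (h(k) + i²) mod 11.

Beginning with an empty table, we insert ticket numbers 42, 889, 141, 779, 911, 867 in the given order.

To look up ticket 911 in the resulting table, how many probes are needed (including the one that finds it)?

5

42 hashes to 9; slot 9 is free → place at 9.
889 hashes to 9; 9 taken → place at 10.
141 hashes to 9; 9,10 taken → place at 2.
779 hashes to 9; 9,10,2 taken → place at 7.
911 hashes to 9; 9,10,2,7 taken → place at 3.
867 hashes to 9; 9,10,2,7,3 taken → place at 1.
Table: [_, 867, 141, 911, _, _, _, 779, _, 42, 889]
Lookup 911: h=9, probe 9,10,2,7,3 → found at 3.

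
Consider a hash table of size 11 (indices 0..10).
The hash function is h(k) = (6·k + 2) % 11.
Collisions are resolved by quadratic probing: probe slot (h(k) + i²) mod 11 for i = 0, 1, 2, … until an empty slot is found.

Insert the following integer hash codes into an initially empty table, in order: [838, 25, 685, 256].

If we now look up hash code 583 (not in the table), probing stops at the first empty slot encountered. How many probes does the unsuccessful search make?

3

838: h=3 -> slot 3
25: h=9 -> slot 9
685: h=9, probe 9,10 -> slot 10
256: h=9, probe 9,10,2 -> slot 2
Table: [., ., 256, 838, ., ., ., ., ., 25, 685]
Lookup 583: h=2, probe 2,3,6 → slot 6 empty, not found.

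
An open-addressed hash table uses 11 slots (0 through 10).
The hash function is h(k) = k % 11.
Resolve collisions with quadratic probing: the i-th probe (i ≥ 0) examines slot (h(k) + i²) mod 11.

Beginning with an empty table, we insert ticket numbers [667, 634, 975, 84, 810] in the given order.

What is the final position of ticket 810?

Insert 667: h=7, slot 7 empty → index 7.
Insert 634: h=7, slot 7 occupied → index 8.
Insert 975: h=7, slots 7,8 occupied → index 0.
Insert 84: h=7, slots 7,8,0 occupied → index 5.
Insert 810: h=7, slots 7,8,0,5 occupied → index 1.
Table: [975, 810, -, -, -, 84, -, 667, 634, -, -]

1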